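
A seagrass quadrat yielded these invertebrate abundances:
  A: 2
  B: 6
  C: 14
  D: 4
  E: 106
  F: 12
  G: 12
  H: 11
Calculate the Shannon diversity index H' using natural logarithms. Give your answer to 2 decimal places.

1.32

Total N = 2+6+14+4+106+12+12+11 = 167, so the proportions are 0.012, 0.0359, 0.0838, 0.024, 0.6347, 0.0719, 0.0719, 0.0659 (working shown to 4 dp, full precision carried).
Each pᵢ ln pᵢ term: 0.012×(-4.4248)=-0.0530, 0.0359×(-3.3262)=-0.1195, 0.0838×(-2.4789)=-0.2078, 0.024×(-3.7317)=-0.0894, 0.6347×(-0.4546)=-0.2885, 0.0719×(-2.6331)=-0.1892, 0.0719×(-2.6331)=-0.1892, 0.0659×(-2.7201)=-0.1792.
Sum = -1.3158, so H' = 1.32.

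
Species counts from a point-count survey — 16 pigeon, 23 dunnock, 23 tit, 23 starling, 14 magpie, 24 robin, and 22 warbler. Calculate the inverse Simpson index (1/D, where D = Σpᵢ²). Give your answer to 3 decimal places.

Total N = 16+23+23+23+14+24+22 = 145, so the proportions are 0.1103448, 0.1586207, 0.1586207, 0.1586207, 0.0965517, 0.1655172, 0.1517241 (working shown to 7 dp, full precision carried).
D = 0.1103448² + 0.1586207² + 0.1586207² + 0.1586207² + 0.0965517² + 0.1655172² + 0.1517241² = 0.0121760 + 0.0251605 + 0.0251605 + 0.0251605 + 0.0093222 + 0.0273960 + 0.0230202 = 0.1473960.
So 1/D = 6.78445, i.e. 6.784 to 3 decimal places.

6.784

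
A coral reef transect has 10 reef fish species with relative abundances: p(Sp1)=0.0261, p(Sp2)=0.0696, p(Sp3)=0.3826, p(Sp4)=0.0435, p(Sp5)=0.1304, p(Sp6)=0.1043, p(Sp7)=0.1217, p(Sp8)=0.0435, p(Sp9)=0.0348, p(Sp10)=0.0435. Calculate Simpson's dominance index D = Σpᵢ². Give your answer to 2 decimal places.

0.20

D = 0.0261² + 0.0696² + 0.3826² + 0.0435² + 0.1304² + 0.1043² + 0.1217² + 0.0435² + 0.0348² + 0.0435² = 0.0007 + 0.0048 + 0.1464 + 0.0019 + 0.0170 + 0.0109 + 0.0148 + 0.0019 + 0.0012 + 0.0019 = 0.2015 (working shown to 4 dp, full precision carried).
To 2 decimal places, D = 0.20.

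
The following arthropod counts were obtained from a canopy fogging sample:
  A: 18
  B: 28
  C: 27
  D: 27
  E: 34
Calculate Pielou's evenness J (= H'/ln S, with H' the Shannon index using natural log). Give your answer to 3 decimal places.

0.988

Total N = 18+28+27+27+34 = 134, so the proportions are 0.13433, 0.20896, 0.20149, 0.20149, 0.25373 (working shown to 5 dp, full precision carried).
H' = −Σ pᵢ ln pᵢ = −((-0.26966) + (-0.32715) + (-0.32279) + (-0.32279) + (-0.34799)) = 1.59038.
With S = 5 species, ln S = 1.60944, so J = 1.59038/1.60944 = 0.98816, i.e. 0.988 to 3 decimal places.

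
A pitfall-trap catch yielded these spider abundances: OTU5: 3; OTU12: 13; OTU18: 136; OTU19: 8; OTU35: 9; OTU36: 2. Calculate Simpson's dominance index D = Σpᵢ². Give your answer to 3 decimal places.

Total N = 3+13+136+8+9+2 = 171, so the proportions are 0.01754, 0.07602, 0.79532, 0.04678, 0.05263, 0.0117 (working shown to 5 dp, full precision carried).
D = 0.01754² + 0.07602² + 0.79532² + 0.04678² + 0.05263² + 0.0117² = 0.00031 + 0.00578 + 0.63254 + 0.00219 + 0.00277 + 0.00014 = 0.64372.
To 3 decimal places, D = 0.644.

0.644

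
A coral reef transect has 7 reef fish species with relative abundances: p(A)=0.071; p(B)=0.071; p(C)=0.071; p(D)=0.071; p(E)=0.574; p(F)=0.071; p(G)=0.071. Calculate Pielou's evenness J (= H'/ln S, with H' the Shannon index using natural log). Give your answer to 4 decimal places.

0.7428

H' = −Σ pᵢ ln pᵢ = −((-0.187800) + (-0.187800) + (-0.187800) + (-0.187800) + (-0.318642) + (-0.187800) + (-0.187800)) = 1.445444 (working shown to 6 dp, full precision carried).
With S = 7 species, ln S = 1.945910, so J = 1.445444/1.945910 = 0.742811, i.e. 0.7428 to 4 decimal places.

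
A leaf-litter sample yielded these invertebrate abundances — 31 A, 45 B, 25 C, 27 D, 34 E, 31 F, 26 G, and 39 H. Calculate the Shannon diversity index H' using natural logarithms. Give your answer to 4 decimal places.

2.0601

Total N = 31+45+25+27+34+31+26+39 = 258, so the proportions are 0.120155, 0.174419, 0.096899, 0.104651, 0.131783, 0.120155, 0.100775, 0.151163 (working shown to 6 dp, full precision carried).
Each pᵢ ln pᵢ term: 0.120155×(-2.118972)=-0.254605, 0.174419×(-1.746297)=-0.304587, 0.096899×(-2.334084)=-0.226171, 0.104651×(-2.257123)=-0.236211, 0.131783×(-2.026599)=-0.267071, 0.120155×(-2.118972)=-0.254605, 0.100775×(-2.294863)=-0.231265, 0.151163×(-1.889398)=-0.285607.
Sum = -2.060122, so H' = 2.0601.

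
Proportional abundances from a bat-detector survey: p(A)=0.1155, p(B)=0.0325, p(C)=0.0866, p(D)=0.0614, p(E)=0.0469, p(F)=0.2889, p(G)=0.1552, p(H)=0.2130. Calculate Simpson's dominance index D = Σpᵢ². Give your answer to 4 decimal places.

D = 0.1155² + 0.0325² + 0.0866² + 0.0614² + 0.0469² + 0.2889² + 0.1552² + 0.213² = 0.013340 + 0.001056 + 0.007500 + 0.003770 + 0.002200 + 0.083463 + 0.024087 + 0.045369 = 0.180785 (working shown to 6 dp, full precision carried).
To 4 decimal places, D = 0.1808.

0.1808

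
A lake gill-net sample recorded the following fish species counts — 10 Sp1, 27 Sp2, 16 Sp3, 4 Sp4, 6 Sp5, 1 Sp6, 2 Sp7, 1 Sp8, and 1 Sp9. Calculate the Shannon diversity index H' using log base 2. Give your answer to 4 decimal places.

2.3947

Total N = 10+27+16+4+6+1+2+1+1 = 68, so the proportions are 0.147059, 0.397059, 0.235294, 0.058824, 0.088235, 0.014706, 0.029412, 0.014706, 0.014706 (working shown to 6 dp, full precision carried).
Each pᵢ log₂ pᵢ term: 0.147059×(-2.765535)=-0.406696, 0.397059×(-1.332575)=-0.529111, 0.235294×(-2.087463)=-0.491168, 0.058824×(-4.087463)=-0.240439, 0.088235×(-3.502500)=-0.309044, 0.014706×(-6.087463)=-0.089522, 0.029412×(-5.087463)=-0.149631, 0.014706×(-6.087463)=-0.089522, 0.014706×(-6.087463)=-0.089522.
Sum = -2.394654, so H' = 2.3947.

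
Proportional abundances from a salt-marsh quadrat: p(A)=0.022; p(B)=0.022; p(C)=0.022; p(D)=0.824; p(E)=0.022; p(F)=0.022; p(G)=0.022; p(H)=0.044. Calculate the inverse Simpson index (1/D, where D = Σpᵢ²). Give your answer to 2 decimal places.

D = 0.022² + 0.022² + 0.022² + 0.824² + 0.022² + 0.022² + 0.022² + 0.044² = 0.00048 + 0.00048 + 0.00048 + 0.67898 + 0.00048 + 0.00048 + 0.00048 + 0.00194 = 0.68382 (working shown to 5 dp, full precision carried).
So 1/D = 1.4624, i.e. 1.46 to 2 decimal places.

1.46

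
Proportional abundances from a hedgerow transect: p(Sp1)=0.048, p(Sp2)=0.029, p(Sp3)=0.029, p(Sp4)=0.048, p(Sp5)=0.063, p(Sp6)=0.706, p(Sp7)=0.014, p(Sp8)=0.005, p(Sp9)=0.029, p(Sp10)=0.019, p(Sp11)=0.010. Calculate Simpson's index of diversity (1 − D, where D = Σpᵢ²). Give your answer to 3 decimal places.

D = 0.048² + 0.029² + 0.029² + 0.048² + 0.063² + 0.706² + 0.014² + 0.005² + 0.029² + 0.019² + 0.01² = 0.00230 + 0.00084 + 0.00084 + 0.00230 + 0.00397 + 0.49844 + 0.00020 + 0.00003 + 0.00084 + 0.00036 + 0.00010 = 0.51022 (working shown to 5 dp, full precision carried).
So 1 − D = 0.48978, i.e. 0.490 to 3 decimal places.

0.490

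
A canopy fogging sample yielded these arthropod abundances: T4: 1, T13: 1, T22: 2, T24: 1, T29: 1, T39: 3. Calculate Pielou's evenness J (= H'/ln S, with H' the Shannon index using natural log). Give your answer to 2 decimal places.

0.94

Total N = 1+1+2+1+1+3 = 9, so the proportions are 0.1111, 0.1111, 0.2222, 0.1111, 0.1111, 0.3333 (working shown to 4 dp, full precision carried).
H' = −Σ pᵢ ln pᵢ = −((-0.2441) + (-0.2441) + (-0.3342) + (-0.2441) + (-0.2441) + (-0.3662)) = 1.6770.
With S = 6 species, ln S = 1.7918, so J = 1.6770/1.7918 = 0.9359, i.e. 0.94 to 2 decimal places.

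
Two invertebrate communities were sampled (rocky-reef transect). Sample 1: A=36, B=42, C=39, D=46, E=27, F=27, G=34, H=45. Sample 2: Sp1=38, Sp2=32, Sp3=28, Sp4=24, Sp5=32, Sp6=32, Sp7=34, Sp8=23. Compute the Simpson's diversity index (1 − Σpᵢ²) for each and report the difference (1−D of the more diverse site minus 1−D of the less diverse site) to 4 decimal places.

Sample 1: N=296, proportions 0.121622, 0.141892, 0.131757, 0.155405, 0.091216, 0.091216, 0.114865, 0.152027, giving 1−D = 0.870617 (working shown to 6 dp, full precision carried).
Sample 2: N=243, proportions 0.156379, 0.131687, 0.115226, 0.098765, 0.131687, 0.131687, 0.139918, 0.09465, giving 1−D = 0.871954.
Difference = |0.870617 − 0.871954| = 0.001337, i.e. 0.0013 to 4 decimal places.

0.0013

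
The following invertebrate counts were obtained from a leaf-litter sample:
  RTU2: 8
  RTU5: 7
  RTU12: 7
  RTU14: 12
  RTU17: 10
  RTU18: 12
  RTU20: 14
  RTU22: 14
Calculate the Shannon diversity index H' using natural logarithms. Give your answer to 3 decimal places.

2.045

Total N = 8+7+7+12+10+12+14+14 = 84, so the proportions are 0.09524, 0.08333, 0.08333, 0.14286, 0.11905, 0.14286, 0.16667, 0.16667 (working shown to 5 dp, full precision carried).
Each pᵢ ln pᵢ term: 0.09524×(-2.35138)=-0.22394, 0.08333×(-2.48491)=-0.20708, 0.08333×(-2.48491)=-0.20708, 0.14286×(-1.94591)=-0.27799, 0.11905×(-2.12823)=-0.25336, 0.14286×(-1.94591)=-0.27799, 0.16667×(-1.79176)=-0.29863, 0.16667×(-1.79176)=-0.29863.
Sum = -2.04468, so H' = 2.045.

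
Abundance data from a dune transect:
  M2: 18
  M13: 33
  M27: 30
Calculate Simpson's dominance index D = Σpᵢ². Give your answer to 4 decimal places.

Total N = 18+33+30 = 81, so the proportions are 0.222222, 0.407407, 0.37037 (working shown to 6 dp, full precision carried).
D = 0.222222² + 0.407407² + 0.37037² = 0.049383 + 0.165981 + 0.137174 = 0.352538.
To 4 decimal places, D = 0.3525.

0.3525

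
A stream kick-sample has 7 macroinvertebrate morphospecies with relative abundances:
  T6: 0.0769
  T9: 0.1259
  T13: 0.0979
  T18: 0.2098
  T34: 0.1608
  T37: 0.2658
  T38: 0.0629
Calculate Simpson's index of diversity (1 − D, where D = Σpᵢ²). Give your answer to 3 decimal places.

D = 0.0769² + 0.1259² + 0.0979² + 0.2098² + 0.1608² + 0.2658² + 0.0629² = 0.00591 + 0.01585 + 0.00958 + 0.04402 + 0.02586 + 0.07065 + 0.00396 = 0.17583 (working shown to 5 dp, full precision carried).
So 1 − D = 0.82417, i.e. 0.824 to 3 decimal places.

0.824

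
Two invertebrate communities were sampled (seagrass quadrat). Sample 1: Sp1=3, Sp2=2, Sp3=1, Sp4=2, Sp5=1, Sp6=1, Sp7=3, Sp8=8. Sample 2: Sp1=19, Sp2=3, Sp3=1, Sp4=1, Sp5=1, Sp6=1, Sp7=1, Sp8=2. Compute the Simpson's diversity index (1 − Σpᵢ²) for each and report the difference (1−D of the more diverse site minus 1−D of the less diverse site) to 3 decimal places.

Sample 1: N=21, proportions 0.14286, 0.09524, 0.04762, 0.09524, 0.04762, 0.04762, 0.14286, 0.38095, giving 1−D = 0.78912 (working shown to 5 dp, full precision carried).
Sample 2: N=29, proportions 0.65517, 0.10345, 0.03448, 0.03448, 0.03448, 0.03448, 0.03448, 0.06897, giving 1−D = 0.54935.
Difference = |0.78912 − 0.54935| = 0.23977, i.e. 0.240 to 3 decimal places.

0.240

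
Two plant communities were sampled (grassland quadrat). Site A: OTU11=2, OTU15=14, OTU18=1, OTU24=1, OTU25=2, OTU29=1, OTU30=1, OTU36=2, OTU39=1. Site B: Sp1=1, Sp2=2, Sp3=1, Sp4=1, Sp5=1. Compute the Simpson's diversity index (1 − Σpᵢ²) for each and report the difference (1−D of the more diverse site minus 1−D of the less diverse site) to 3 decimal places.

0.119

Site A: N=25, proportions 0.08, 0.56, 0.04, 0.04, 0.08, 0.04, 0.04, 0.08, 0.04, giving 1−D = 0.65920 (working shown to 5 dp, full precision carried).
Site B: N=6, proportions 0.16667, 0.33333, 0.16667, 0.16667, 0.16667, giving 1−D = 0.77778.
Difference = |0.65920 − 0.77778| = 0.11858, i.e. 0.119 to 3 decimal places.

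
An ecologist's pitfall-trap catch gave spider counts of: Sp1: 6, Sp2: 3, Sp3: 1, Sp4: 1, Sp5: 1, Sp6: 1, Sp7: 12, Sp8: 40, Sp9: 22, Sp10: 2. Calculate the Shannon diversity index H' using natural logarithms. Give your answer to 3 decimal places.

Total N = 6+3+1+1+1+1+12+40+22+2 = 89, so the proportions are 0.06742, 0.03371, 0.01124, 0.01124, 0.01124, 0.01124, 0.13483, 0.44944, 0.24719, 0.02247 (working shown to 5 dp, full precision carried).
Each pᵢ ln pᵢ term: 0.06742×(-2.69688)=-0.18181, 0.03371×(-3.39002)=-0.11427, 0.01124×(-4.48864)=-0.05043, 0.01124×(-4.48864)=-0.05043, 0.01124×(-4.48864)=-0.05043, 0.01124×(-4.48864)=-0.05043, 0.13483×(-2.00373)=-0.27017, 0.44944×(-0.79976)=-0.35944, 0.24719×(-1.39759)=-0.34547, 0.02247×(-3.79549)=-0.08529.
Sum = -1.55819, so H' = 1.558.

1.558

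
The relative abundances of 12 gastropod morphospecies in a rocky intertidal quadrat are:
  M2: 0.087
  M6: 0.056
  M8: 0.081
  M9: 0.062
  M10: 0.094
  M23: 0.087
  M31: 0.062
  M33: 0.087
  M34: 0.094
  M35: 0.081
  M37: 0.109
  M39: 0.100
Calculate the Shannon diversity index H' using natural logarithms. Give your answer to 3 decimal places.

Each pᵢ ln pᵢ term (working shown to 5 dp, full precision carried): 0.087×(-2.44185)=-0.21244, 0.056×(-2.88240)=-0.16141, 0.081×(-2.51331)=-0.20358, 0.062×(-2.78062)=-0.17240, 0.094×(-2.36446)=-0.22226, 0.087×(-2.44185)=-0.21244, 0.062×(-2.78062)=-0.17240, 0.087×(-2.44185)=-0.21244, 0.094×(-2.36446)=-0.22226, 0.081×(-2.51331)=-0.20358, 0.109×(-2.21641)=-0.24159, 0.1×(-2.30259)=-0.23026.
Sum = -2.46705, so H' = 2.467.

2.467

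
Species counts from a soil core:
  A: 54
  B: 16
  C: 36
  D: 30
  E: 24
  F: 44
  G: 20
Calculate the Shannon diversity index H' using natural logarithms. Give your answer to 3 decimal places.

Total N = 54+16+36+30+24+44+20 = 224, so the proportions are 0.24107, 0.07143, 0.16071, 0.13393, 0.10714, 0.19643, 0.08929 (working shown to 5 dp, full precision carried).
Each pᵢ ln pᵢ term: 0.24107×(-1.42266)=-0.34296, 0.07143×(-2.63906)=-0.18850, 0.16071×(-1.82813)=-0.29381, 0.13393×(-2.01045)=-0.26926, 0.10714×(-2.23359)=-0.23931, 0.19643×(-1.62746)=-0.31968, 0.08929×(-2.41591)=-0.21571.
Sum = -1.86923, so H' = 1.869.

1.869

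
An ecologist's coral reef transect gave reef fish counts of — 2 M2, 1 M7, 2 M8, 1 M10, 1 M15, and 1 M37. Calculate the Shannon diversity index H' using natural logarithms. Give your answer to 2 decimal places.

Total N = 2+1+2+1+1+1 = 8, so the proportions are 0.25, 0.125, 0.25, 0.125, 0.125, 0.125 (working shown to 4 dp, full precision carried).
Each pᵢ ln pᵢ term: 0.25×(-1.3863)=-0.3466, 0.125×(-2.0794)=-0.2599, 0.25×(-1.3863)=-0.3466, 0.125×(-2.0794)=-0.2599, 0.125×(-2.0794)=-0.2599, 0.125×(-2.0794)=-0.2599.
Sum = -1.7329, so H' = 1.73.

1.73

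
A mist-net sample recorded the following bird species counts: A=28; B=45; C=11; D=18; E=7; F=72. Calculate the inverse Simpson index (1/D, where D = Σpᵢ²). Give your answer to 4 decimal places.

Total N = 28+45+11+18+7+72 = 181, so the proportions are 0.15469613, 0.24861878, 0.06077348, 0.09944751, 0.03867403, 0.39779006 (working shown to 8 dp, full precision carried).
D = 0.15469613² + 0.24861878² + 0.06077348² + 0.09944751² + 0.03867403² + 0.39779006² = 0.02393089 + 0.06181130 + 0.00369342 + 0.00988981 + 0.00149568 + 0.15823693 = 0.25905803.
So 1/D = 3.860139, i.e. 3.8601 to 4 decimal places.

3.8601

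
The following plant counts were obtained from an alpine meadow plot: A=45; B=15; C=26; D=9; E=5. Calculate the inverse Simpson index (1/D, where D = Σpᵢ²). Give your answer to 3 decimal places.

Total N = 45+15+26+9+5 = 100, so the proportions are 0.45, 0.15, 0.26, 0.09, 0.05 (working shown to 7 dp, full precision carried).
D = 0.45² + 0.15² + 0.26² + 0.09² + 0.05² = 0.2025000 + 0.0225000 + 0.0676000 + 0.0081000 + 0.0025000 = 0.3032000.
So 1/D = 3.29815, i.e. 3.298 to 3 decimal places.

3.298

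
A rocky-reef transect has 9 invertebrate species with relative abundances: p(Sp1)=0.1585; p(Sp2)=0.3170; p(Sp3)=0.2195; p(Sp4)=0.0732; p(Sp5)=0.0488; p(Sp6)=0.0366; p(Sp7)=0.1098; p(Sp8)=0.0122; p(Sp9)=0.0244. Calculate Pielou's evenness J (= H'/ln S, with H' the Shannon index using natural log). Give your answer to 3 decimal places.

H' = −Σ pᵢ ln pᵢ = −((-0.29196) + (-0.36419) + (-0.33285) + (-0.19139) + (-0.14738) + (-0.12106) + (-0.24256) + (-0.05376) + (-0.09060)) = 1.83574 (working shown to 5 dp, full precision carried).
With S = 9 species, ln S = 2.19722, so J = 1.83574/2.19722 = 0.83548, i.e. 0.835 to 3 decimal places.

0.835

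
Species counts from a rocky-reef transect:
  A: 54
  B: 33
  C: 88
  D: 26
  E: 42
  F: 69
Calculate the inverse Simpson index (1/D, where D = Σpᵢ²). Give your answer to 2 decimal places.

Total N = 54+33+88+26+42+69 = 312, so the proportions are 0.173077, 0.105769, 0.282051, 0.083333, 0.134615, 0.221154 (working shown to 6 dp, full precision carried).
D = 0.173077² + 0.105769² + 0.282051² + 0.083333² + 0.134615² + 0.221154² = 0.029956 + 0.011187 + 0.079553 + 0.006944 + 0.018121 + 0.048909 = 0.194670.
So 1/D = 5.1369, i.e. 5.14 to 2 decimal places.

5.14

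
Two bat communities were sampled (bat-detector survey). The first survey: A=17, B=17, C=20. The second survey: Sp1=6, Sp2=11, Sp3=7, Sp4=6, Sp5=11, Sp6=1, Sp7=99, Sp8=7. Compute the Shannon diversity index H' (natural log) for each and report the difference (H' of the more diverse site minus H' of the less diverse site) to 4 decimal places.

The first survey: N=54, proportions 0.3148148, 0.3148148, 0.3703704, giving H' = 1.0955785 (working shown to 7 dp, full precision carried).
The second survey: N=148, proportions 0.0405405, 0.0743243, 0.0472973, 0.0405405, 0.0743243, 0.0067568, 0.6689189, 0.0472973, giving H' = 1.2376554.
Difference = |1.0955785 − 1.2376554| = 0.1420769, i.e. 0.1421 to 4 decimal places.

0.1421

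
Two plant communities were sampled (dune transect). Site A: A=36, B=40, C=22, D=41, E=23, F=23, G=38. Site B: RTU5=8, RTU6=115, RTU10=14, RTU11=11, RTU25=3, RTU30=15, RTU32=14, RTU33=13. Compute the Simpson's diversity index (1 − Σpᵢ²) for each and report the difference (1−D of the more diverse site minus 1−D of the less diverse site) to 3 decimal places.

0.229

Site A: N=223, proportions 0.16143, 0.17937, 0.09865, 0.18386, 0.10314, 0.10314, 0.1704, giving 1−D = 0.84792 (working shown to 5 dp, full precision carried).
Site B: N=193, proportions 0.04145, 0.59585, 0.07254, 0.05699, 0.01554, 0.07772, 0.07254, 0.06736, giving 1−D = 0.61865.
Difference = |0.84792 − 0.61865| = 0.22927, i.e. 0.229 to 3 decimal places.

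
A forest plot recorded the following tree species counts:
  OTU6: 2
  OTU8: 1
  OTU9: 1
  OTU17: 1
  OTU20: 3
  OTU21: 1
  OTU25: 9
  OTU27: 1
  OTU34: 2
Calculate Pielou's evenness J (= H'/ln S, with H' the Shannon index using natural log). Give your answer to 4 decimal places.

0.8255

Total N = 2+1+1+1+3+1+9+1+2 = 21, so the proportions are 0.095238, 0.047619, 0.047619, 0.047619, 0.142857, 0.047619, 0.428571, 0.047619, 0.095238 (working shown to 6 dp, full precision carried).
H' = −Σ pᵢ ln pᵢ = −((-0.223941) + (-0.144977) + (-0.144977) + (-0.144977) + (-0.277987) + (-0.144977) + (-0.363128) + (-0.144977) + (-0.223941)) = 1.813882.
With S = 9 species, ln S = 2.197225, so J = 1.813882/2.197225 = 0.825533, i.e. 0.8255 to 4 decimal places.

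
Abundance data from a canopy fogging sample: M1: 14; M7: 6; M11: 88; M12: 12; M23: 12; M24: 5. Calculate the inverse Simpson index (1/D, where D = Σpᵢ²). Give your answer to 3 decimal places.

Total N = 14+6+88+12+12+5 = 137, so the proportions are 0.10219, 0.043796, 0.642336, 0.087591, 0.087591, 0.036496 (working shown to 6 dp, full precision carried).
D = 0.10219² + 0.043796² + 0.642336² + 0.087591² + 0.087591² + 0.036496² = 0.010443 + 0.001918 + 0.412595 + 0.007672 + 0.007672 + 0.001332 = 0.441632.
So 1/D = 2.26433, i.e. 2.264 to 3 decimal places.

2.264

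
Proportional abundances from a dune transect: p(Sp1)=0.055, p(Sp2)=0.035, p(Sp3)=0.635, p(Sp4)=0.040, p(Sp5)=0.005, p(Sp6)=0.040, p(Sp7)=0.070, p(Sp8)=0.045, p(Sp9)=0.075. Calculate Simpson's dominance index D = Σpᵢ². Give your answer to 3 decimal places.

D = 0.055² + 0.035² + 0.635² + 0.04² + 0.005² + 0.04² + 0.07² + 0.045² + 0.075² = 0.00302 + 0.00123 + 0.40323 + 0.00160 + 0.00003 + 0.00160 + 0.00490 + 0.00202 + 0.00562 = 0.42325 (working shown to 5 dp, full precision carried).
To 3 decimal places, D = 0.423.

0.423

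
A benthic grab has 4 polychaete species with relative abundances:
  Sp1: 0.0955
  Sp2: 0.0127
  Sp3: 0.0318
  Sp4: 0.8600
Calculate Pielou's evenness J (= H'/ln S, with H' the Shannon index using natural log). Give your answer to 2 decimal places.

H' = −Σ pᵢ ln pᵢ = −((-0.2243) + (-0.0555) + (-0.1097) + (-0.1297)) = 0.5191 (working shown to 4 dp, full precision carried).
With S = 4 species, ln S = 1.3863, so J = 0.5191/1.3863 = 0.3745, i.e. 0.37 to 2 decimal places.

0.37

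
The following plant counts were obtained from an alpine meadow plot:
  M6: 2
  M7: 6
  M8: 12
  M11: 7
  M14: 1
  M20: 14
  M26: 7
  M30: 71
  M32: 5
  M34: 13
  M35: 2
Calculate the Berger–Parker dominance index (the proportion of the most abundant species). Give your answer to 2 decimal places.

Total N = 2+6+12+7+1+14+7+71+5+13+2 = 140, so the proportions are 0.0143, 0.0429, 0.0857, 0.05, 0.0071, 0.1, 0.05, 0.5071, 0.0357, 0.0929, 0.0143 (working shown to 4 dp, full precision carried).
The largest proportion is 0.5071, i.e. d = 0.51 to 2 decimal places.

0.51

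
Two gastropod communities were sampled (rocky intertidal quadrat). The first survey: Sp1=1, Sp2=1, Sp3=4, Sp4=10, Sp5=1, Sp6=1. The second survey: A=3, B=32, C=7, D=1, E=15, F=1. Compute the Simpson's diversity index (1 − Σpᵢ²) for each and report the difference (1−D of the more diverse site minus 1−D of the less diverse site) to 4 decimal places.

The first survey: N=18, proportions 0.055556, 0.055556, 0.222222, 0.555556, 0.055556, 0.055556, giving 1−D = 0.629630 (working shown to 6 dp, full precision carried).
The second survey: N=59, proportions 0.050847, 0.542373, 0.118644, 0.016949, 0.254237, 0.016949, giving 1−D = 0.623959.
Difference = |0.629630 − 0.623959| = 0.005671, i.e. 0.0057 to 4 decimal places.

0.0057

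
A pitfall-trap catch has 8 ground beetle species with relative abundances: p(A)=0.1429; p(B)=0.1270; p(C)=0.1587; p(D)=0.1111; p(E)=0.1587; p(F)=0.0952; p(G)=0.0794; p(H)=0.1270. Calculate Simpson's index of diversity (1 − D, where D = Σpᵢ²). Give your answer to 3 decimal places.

0.869

D = 0.1429² + 0.127² + 0.1587² + 0.1111² + 0.1587² + 0.0952² + 0.0794² + 0.127² = 0.02042 + 0.01613 + 0.02519 + 0.01234 + 0.02519 + 0.00906 + 0.00630 + 0.01613 = 0.13076 (working shown to 5 dp, full precision carried).
So 1 − D = 0.86924, i.e. 0.869 to 3 decimal places.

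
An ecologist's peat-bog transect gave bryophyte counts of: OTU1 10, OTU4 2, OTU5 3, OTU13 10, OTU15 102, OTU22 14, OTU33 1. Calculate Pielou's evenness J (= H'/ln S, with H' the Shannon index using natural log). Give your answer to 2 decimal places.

0.52

Total N = 10+2+3+10+102+14+1 = 142, so the proportions are 0.0704, 0.0141, 0.0211, 0.0704, 0.7183, 0.0986, 0.007 (working shown to 4 dp, full precision carried).
H' = −Σ pᵢ ln pᵢ = −((-0.1868) + (-0.0600) + (-0.0815) + (-0.1868) + (-0.2377) + (-0.2284) + (-0.0349)) = 1.0162.
With S = 7 species, ln S = 1.9459, so J = 1.0162/1.9459 = 0.5222, i.e. 0.52 to 2 decimal places.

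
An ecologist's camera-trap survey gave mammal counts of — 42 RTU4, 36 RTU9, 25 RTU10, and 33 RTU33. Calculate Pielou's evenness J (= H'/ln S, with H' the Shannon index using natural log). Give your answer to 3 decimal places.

Total N = 42+36+25+33 = 136, so the proportions are 0.30882, 0.26471, 0.18382, 0.24265 (working shown to 5 dp, full precision carried).
H' = −Σ pᵢ ln pᵢ = −((-0.36286) + (-0.35183) + (-0.31136) + (-0.34362)) = 1.36967.
With S = 4 species, ln S = 1.38629, so J = 1.36967/1.38629 = 0.98801, i.e. 0.988 to 3 decimal places.

0.988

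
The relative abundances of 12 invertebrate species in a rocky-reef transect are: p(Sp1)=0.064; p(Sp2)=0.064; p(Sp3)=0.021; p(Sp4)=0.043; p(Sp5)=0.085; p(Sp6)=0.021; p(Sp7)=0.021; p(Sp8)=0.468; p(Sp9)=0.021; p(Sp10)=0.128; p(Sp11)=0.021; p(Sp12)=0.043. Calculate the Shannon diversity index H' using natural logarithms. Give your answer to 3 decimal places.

Each pᵢ ln pᵢ term (working shown to 5 dp, full precision carried): 0.064×(-2.74887)=-0.17593, 0.064×(-2.74887)=-0.17593, 0.021×(-3.86323)=-0.08113, 0.043×(-3.14656)=-0.13530, 0.085×(-2.46510)=-0.20953, 0.021×(-3.86323)=-0.08113, 0.021×(-3.86323)=-0.08113, 0.468×(-0.75929)=-0.35535, 0.021×(-3.86323)=-0.08113, 0.128×(-2.05573)=-0.26313, 0.021×(-3.86323)=-0.08113, 0.043×(-3.14656)=-0.13530.
Sum = -1.85611, so H' = 1.856.

1.856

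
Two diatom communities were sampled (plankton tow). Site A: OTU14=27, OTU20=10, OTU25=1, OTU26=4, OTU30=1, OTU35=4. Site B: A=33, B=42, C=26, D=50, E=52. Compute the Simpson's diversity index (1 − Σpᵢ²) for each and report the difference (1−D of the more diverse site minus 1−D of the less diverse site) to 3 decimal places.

0.179

Site A: N=47, proportions 0.57447, 0.21277, 0.02128, 0.08511, 0.02128, 0.08511, giving 1−D = 0.60933 (working shown to 5 dp, full precision carried).
Site B: N=203, proportions 0.16256, 0.2069, 0.12808, 0.24631, 0.25616, giving 1−D = 0.78808.
Difference = |0.60933 − 0.78808| = 0.17875, i.e. 0.179 to 3 decimal places.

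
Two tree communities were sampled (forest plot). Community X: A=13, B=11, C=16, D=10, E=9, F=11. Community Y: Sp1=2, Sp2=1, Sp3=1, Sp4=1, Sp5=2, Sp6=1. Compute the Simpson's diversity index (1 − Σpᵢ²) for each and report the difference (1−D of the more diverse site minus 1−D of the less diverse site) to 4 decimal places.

0.0144

Community X: N=70, proportions 0.185714, 0.157143, 0.228571, 0.142857, 0.128571, 0.157143, giving 1−D = 0.826939 (working shown to 6 dp, full precision carried).
Community Y: N=8, proportions 0.25, 0.125, 0.125, 0.125, 0.25, 0.125, giving 1−D = 0.812500.
Difference = |0.826939 − 0.812500| = 0.014439, i.e. 0.0144 to 4 decimal places.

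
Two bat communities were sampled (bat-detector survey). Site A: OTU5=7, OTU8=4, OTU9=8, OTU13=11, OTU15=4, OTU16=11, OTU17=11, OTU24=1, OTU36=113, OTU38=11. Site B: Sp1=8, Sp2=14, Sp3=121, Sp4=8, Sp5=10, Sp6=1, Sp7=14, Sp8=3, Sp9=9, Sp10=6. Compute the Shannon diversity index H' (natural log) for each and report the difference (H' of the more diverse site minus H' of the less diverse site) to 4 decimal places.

Site A: N=181, proportions 0.038674, 0.022099, 0.044199, 0.060773, 0.022099, 0.060773, 0.060773, 0.005525, 0.624309, 0.060773, giving H' = 1.435793 (working shown to 6 dp, full precision carried).
Site B: N=194, proportions 0.041237, 0.072165, 0.623711, 0.041237, 0.051546, 0.005155, 0.072165, 0.015464, 0.046392, 0.030928, giving H' = 1.431247.
Difference = |1.435793 − 1.431247| = 0.004546, i.e. 0.0045 to 4 decimal places.

0.0045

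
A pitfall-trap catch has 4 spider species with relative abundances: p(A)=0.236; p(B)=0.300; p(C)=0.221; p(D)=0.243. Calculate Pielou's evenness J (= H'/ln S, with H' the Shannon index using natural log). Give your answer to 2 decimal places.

0.99

H' = −Σ pᵢ ln pᵢ = −((-0.34077) + (-0.36119) + (-0.33362) + (-0.34377)) = 1.37935 (working shown to 5 dp, full precision carried).
With S = 4 species, ln S = 1.38629, so J = 1.37935/1.38629 = 0.99499, i.e. 0.99 to 2 decimal places.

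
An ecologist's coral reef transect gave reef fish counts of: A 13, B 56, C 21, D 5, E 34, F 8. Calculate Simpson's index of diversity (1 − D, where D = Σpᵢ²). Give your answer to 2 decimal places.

Total N = 13+56+21+5+34+8 = 137, so the proportions are 0.0949, 0.4088, 0.1533, 0.0365, 0.2482, 0.0584 (working shown to 4 dp, full precision carried).
D = 0.0949² + 0.4088² + 0.1533² + 0.0365² + 0.2482² + 0.0584² = 0.0090 + 0.1671 + 0.0235 + 0.0013 + 0.0616 + 0.0034 = 0.2659.
So 1 − D = 0.7341, i.e. 0.73 to 2 decimal places.

0.73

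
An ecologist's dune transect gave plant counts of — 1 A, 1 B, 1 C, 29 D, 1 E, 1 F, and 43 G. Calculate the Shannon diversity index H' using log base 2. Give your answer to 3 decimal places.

Total N = 1+1+1+29+1+1+43 = 77, so the proportions are 0.01299, 0.01299, 0.01299, 0.37662, 0.01299, 0.01299, 0.55844 (working shown to 5 dp, full precision carried).
Each pᵢ log₂ pᵢ term: 0.01299×(-6.26679)=-0.08139, 0.01299×(-6.26679)=-0.08139, 0.01299×(-6.26679)=-0.08139, 0.37662×(-1.40881)=-0.53059, 0.01299×(-6.26679)=-0.08139, 0.01299×(-6.26679)=-0.08139, 0.55844×(-0.84052)=-0.46938.
Sum = -1.40691, so H' = 1.407.

1.407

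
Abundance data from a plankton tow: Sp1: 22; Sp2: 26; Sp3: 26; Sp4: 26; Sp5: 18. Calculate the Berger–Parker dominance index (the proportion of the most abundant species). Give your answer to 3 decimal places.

Total N = 22+26+26+26+18 = 118, so the proportions are 0.18644, 0.22034, 0.22034, 0.22034, 0.15254 (working shown to 5 dp, full precision carried).
The largest proportion is 0.22034, i.e. d = 0.220 to 3 decimal places.

0.220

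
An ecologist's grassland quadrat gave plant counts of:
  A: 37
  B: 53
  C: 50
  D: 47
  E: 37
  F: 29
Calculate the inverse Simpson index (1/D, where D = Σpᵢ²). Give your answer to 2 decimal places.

5.77

Total N = 37+53+50+47+37+29 = 253, so the proportions are 0.146245, 0.209486, 0.197628, 0.185771, 0.146245, 0.114625 (working shown to 6 dp, full precision carried).
D = 0.146245² + 0.209486² + 0.197628² + 0.185771² + 0.146245² + 0.114625² = 0.021388 + 0.043884 + 0.039057 + 0.034511 + 0.021388 + 0.013139 = 0.173366.
So 1/D = 5.7681, i.e. 5.77 to 2 decimal places.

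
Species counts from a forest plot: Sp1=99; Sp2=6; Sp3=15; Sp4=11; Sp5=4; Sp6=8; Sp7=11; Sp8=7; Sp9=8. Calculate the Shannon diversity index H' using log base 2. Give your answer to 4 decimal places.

2.1809

Total N = 99+6+15+11+4+8+11+7+8 = 169, so the proportions are 0.585799, 0.035503, 0.088757, 0.065089, 0.023669, 0.047337, 0.065089, 0.04142, 0.047337 (working shown to 6 dp, full precision carried).
Each pᵢ log₂ pᵢ term: 0.585799×(-0.771523)=-0.451957, 0.035503×(-4.815917)=-0.170979, 0.088757×(-3.493989)=-0.310117, 0.065089×(-3.941448)=-0.256544, 0.023669×(-5.400879)=-0.127831, 0.047337×(-4.400879)=-0.208326, 0.065089×(-3.941448)=-0.256544, 0.04142×(-4.593525)=-0.190264, 0.047337×(-4.400879)=-0.208326.
Sum = -2.180889, so H' = 2.1809.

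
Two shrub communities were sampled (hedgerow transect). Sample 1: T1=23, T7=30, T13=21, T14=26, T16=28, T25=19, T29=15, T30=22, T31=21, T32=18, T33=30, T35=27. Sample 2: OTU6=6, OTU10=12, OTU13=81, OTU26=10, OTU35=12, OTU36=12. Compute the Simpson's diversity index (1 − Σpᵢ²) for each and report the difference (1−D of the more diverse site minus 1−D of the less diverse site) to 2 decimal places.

0.32

Sample 1: N=280, proportions 0.08214, 0.10714, 0.075, 0.09286, 0.1, 0.06786, 0.05357, 0.07857, 0.075, 0.06429, 0.10714, 0.09643, giving 1−D = 0.91334 (working shown to 5 dp, full precision carried).
Sample 2: N=133, proportions 0.04511, 0.09023, 0.60902, 0.07519, 0.09023, 0.09023, giving 1−D = 0.59698.
Difference = |0.91334 − 0.59698| = 0.31636, i.e. 0.32 to 2 decimal places.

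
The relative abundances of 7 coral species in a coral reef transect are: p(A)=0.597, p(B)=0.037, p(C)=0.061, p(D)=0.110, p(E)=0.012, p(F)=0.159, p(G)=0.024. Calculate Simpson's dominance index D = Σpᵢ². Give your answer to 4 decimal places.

0.3996

D = 0.597² + 0.037² + 0.061² + 0.11² + 0.012² + 0.159² + 0.024² = 0.356409 + 0.001369 + 0.003721 + 0.012100 + 0.000144 + 0.025281 + 0.000576 = 0.399600 (working shown to 6 dp, full precision carried).
To 4 decimal places, D = 0.3996.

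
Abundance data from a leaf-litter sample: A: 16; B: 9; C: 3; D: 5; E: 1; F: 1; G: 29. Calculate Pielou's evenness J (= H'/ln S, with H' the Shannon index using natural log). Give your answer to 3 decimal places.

0.747

Total N = 16+9+3+5+1+1+29 = 64, so the proportions are 0.25, 0.14062, 0.04688, 0.07812, 0.01562, 0.01562, 0.45312 (working shown to 5 dp, full precision carried).
H' = −Σ pᵢ ln pᵢ = −((-0.34657) + (-0.27586) + (-0.14345) + (-0.19918) + (-0.06498) + (-0.06498) + (-0.35869)) = 1.45371.
With S = 7 species, ln S = 1.94591, so J = 1.45371/1.94591 = 0.74706, i.e. 0.747 to 3 decimal places.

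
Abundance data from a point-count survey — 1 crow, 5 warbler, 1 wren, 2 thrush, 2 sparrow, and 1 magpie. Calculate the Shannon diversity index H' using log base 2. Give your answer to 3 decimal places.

2.284

Total N = 1+5+1+2+2+1 = 12, so the proportions are 0.08333, 0.41667, 0.08333, 0.16667, 0.16667, 0.08333 (working shown to 5 dp, full precision carried).
Each pᵢ log₂ pᵢ term: 0.08333×(-3.58496)=-0.29875, 0.41667×(-1.26303)=-0.52626, 0.08333×(-3.58496)=-0.29875, 0.16667×(-2.58496)=-0.43083, 0.16667×(-2.58496)=-0.43083, 0.08333×(-3.58496)=-0.29875.
Sum = -2.28416, so H' = 2.284.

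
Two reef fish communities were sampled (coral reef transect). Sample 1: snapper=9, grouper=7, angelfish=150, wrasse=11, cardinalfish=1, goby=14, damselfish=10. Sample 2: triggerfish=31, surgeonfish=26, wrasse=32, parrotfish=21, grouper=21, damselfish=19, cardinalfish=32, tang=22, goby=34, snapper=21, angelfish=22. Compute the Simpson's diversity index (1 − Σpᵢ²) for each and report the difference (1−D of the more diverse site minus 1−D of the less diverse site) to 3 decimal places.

0.470

Sample 1: N=202, proportions 0.044554, 0.034653, 0.742574, 0.054455, 0.00495, 0.069307, 0.049505, giving 1−D = 0.435153 (working shown to 6 dp, full precision carried).
Sample 2: N=281, proportions 0.11032, 0.092527, 0.113879, 0.074733, 0.074733, 0.067616, 0.113879, 0.078292, 0.120996, 0.074733, 0.078292, giving 1−D = 0.905105.
Difference = |0.435153 − 0.905105| = 0.469952, i.e. 0.470 to 3 decimal places.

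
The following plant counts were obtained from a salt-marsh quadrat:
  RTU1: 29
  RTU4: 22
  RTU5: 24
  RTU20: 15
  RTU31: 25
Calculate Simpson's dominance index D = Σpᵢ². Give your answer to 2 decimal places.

0.21

Total N = 29+22+24+15+25 = 115, so the proportions are 0.2522, 0.1913, 0.2087, 0.1304, 0.2174 (working shown to 4 dp, full precision carried).
D = 0.2522² + 0.1913² + 0.2087² + 0.1304² + 0.2174² = 0.0636 + 0.0366 + 0.0436 + 0.0170 + 0.0473 = 0.2080.
To 2 decimal places, D = 0.21.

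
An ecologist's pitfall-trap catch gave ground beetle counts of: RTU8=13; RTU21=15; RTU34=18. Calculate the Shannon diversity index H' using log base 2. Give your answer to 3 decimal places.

Total N = 13+15+18 = 46, so the proportions are 0.28261, 0.32609, 0.3913 (working shown to 5 dp, full precision carried).
Each pᵢ log₂ pᵢ term: 0.28261×(-1.82312)=-0.51523, 0.32609×(-1.61667)=-0.52718, 0.3913×(-1.35364)=-0.52968.
Sum = -1.57209, so H' = 1.572.

1.572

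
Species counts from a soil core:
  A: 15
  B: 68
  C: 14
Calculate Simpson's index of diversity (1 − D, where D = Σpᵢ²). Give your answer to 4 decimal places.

0.4638

Total N = 15+68+14 = 97, so the proportions are 0.154639, 0.701031, 0.14433 (working shown to 6 dp, full precision carried).
D = 0.154639² + 0.701031² + 0.14433² = 0.023913 + 0.491444 + 0.020831 = 0.536189.
So 1 − D = 0.463811, i.e. 0.4638 to 4 decimal places.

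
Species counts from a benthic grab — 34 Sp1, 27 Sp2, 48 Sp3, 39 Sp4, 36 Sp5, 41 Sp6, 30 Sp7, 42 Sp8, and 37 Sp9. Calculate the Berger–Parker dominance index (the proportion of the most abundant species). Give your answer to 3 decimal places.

0.144

Total N = 34+27+48+39+36+41+30+42+37 = 334, so the proportions are 0.1018, 0.08084, 0.14371, 0.11677, 0.10778, 0.12275, 0.08982, 0.12575, 0.11078 (working shown to 5 dp, full precision carried).
The largest proportion is 0.14371, i.e. d = 0.144 to 3 decimal places.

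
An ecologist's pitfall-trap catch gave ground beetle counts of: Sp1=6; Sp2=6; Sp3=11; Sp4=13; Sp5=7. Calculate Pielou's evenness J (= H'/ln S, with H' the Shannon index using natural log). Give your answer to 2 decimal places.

0.97

Total N = 6+6+11+13+7 = 43, so the proportions are 0.1395, 0.1395, 0.2558, 0.3023, 0.1628 (working shown to 4 dp, full precision carried).
H' = −Σ pᵢ ln pᵢ = −((-0.2748) + (-0.2748) + (-0.3488) + (-0.3617) + (-0.2955)) = 1.5555.
With S = 5 species, ln S = 1.6094, so J = 1.5555/1.6094 = 0.9665, i.e. 0.97 to 2 decimal places.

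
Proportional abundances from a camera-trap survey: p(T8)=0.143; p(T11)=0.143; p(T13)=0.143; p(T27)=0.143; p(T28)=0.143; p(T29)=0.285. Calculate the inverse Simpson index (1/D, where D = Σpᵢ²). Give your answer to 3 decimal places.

5.450

D = 0.143² + 0.143² + 0.143² + 0.143² + 0.143² + 0.285² = 0.0204490 + 0.0204490 + 0.0204490 + 0.0204490 + 0.0204490 + 0.0812250 = 0.1834700 (working shown to 7 dp, full precision carried).
So 1/D = 5.45048, i.e. 5.450 to 3 decimal places.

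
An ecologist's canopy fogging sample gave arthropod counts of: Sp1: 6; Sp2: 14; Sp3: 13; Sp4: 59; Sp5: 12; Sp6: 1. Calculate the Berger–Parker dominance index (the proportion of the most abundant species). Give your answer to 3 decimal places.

0.562

Total N = 6+14+13+59+12+1 = 105, so the proportions are 0.05714, 0.13333, 0.12381, 0.5619, 0.11429, 0.00952 (working shown to 5 dp, full precision carried).
The largest proportion is 0.5619, i.e. d = 0.562 to 3 decimal places.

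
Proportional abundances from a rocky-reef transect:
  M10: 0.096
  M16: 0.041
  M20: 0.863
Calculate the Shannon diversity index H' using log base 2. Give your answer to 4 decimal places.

Each pᵢ log₂ pᵢ term (working shown to 6 dp, full precision carried): 0.096×(-3.380822)=-0.324559, 0.041×(-4.608232)=-0.188938, 0.863×(-0.212568)=-0.183446.
Sum = -0.696942, so H' = 0.6969.

0.6969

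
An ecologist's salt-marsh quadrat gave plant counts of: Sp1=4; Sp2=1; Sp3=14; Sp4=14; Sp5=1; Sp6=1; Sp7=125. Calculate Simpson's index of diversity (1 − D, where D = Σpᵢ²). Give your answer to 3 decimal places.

Total N = 4+1+14+14+1+1+125 = 160, so the proportions are 0.025, 0.00625, 0.0875, 0.0875, 0.00625, 0.00625, 0.78125 (working shown to 5 dp, full precision carried).
D = 0.025² + 0.00625² + 0.0875² + 0.0875² + 0.00625² + 0.00625² + 0.78125² = 0.00063 + 0.00004 + 0.00766 + 0.00766 + 0.00004 + 0.00004 + 0.61035 = 0.62641.
So 1 − D = 0.37359, i.e. 0.374 to 3 decimal places.

0.374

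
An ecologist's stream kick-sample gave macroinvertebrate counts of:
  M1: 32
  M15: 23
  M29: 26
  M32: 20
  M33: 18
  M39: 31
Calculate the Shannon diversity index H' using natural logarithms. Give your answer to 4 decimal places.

Total N = 32+23+26+20+18+31 = 150, so the proportions are 0.213333, 0.153333, 0.173333, 0.133333, 0.12, 0.206667 (working shown to 6 dp, full precision carried).
Each pᵢ ln pᵢ term: 0.213333×(-1.544899)=-0.329579, 0.153333×(-1.875141)=-0.287522, 0.173333×(-1.752539)=-0.303773, 0.133333×(-2.014903)=-0.268654, 0.12×(-2.120264)=-0.254432, 0.206667×(-1.576648)=-0.325841.
Sum = -1.769800, so H' = 1.7698.

1.7698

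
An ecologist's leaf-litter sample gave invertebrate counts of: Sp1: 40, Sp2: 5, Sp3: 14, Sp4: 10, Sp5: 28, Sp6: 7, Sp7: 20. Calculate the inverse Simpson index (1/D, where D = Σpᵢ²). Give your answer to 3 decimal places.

Total N = 40+5+14+10+28+7+20 = 124, so the proportions are 0.3225806, 0.0403226, 0.1129032, 0.0806452, 0.2258065, 0.0564516, 0.1612903 (working shown to 7 dp, full precision carried).
D = 0.3225806² + 0.0403226² + 0.1129032² + 0.0806452² + 0.2258065² + 0.0564516² + 0.1612903² = 0.1040583 + 0.0016259 + 0.0127471 + 0.0065036 + 0.0509886 + 0.0031868 + 0.0260146 = 0.2051249.
So 1/D = 4.87508, i.e. 4.875 to 3 decimal places.

4.875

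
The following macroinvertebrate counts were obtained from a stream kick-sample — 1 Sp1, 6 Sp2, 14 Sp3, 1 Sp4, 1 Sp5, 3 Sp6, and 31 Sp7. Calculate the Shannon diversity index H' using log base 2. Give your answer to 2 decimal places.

1.85

Total N = 1+6+14+1+1+3+31 = 57, so the proportions are 0.0175, 0.1053, 0.2456, 0.0175, 0.0175, 0.0526, 0.5439 (working shown to 4 dp, full precision carried).
Each pᵢ log₂ pᵢ term: 0.0175×(-5.8329)=-0.1023, 0.1053×(-3.2479)=-0.3419, 0.2456×(-2.0255)=-0.4975, 0.0175×(-5.8329)=-0.1023, 0.0175×(-5.8329)=-0.1023, 0.0526×(-4.2479)=-0.2236, 0.5439×(-0.8787)=-0.4779.
Sum = -1.8478, so H' = 1.85.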